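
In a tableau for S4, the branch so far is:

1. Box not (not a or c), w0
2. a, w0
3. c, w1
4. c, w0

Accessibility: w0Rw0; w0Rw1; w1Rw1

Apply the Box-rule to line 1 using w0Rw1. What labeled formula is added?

not (not a or c), w1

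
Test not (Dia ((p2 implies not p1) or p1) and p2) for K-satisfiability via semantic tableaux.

Satisfiable

1. not (Dia ((p2 implies not p1) or p1) and p2), w0
2. not p2, w0   [neg-and-rule on 1 (branches; this branch)]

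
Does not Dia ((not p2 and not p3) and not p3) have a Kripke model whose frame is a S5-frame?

Satisfiable

1. not Dia ((not p2 and not p3) and not p3), 0
2. not ((not p2 and not p3) and not p3), 0   [neg-Dia-rule on 1 via 0R0]
3. p3, 0   [neg-and-rule on 2 (branches; this branch)]
Accessibility: 0R0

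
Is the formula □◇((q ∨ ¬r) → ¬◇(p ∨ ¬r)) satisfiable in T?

1. □◇((q ∨ ¬r) → ¬◇(p ∨ ¬r)), 0
2. ◇((q ∨ ¬r) → ¬◇(p ∨ ¬r)), 0   [□-rule on 1 via 0R0]
3. (q ∨ ¬r) → ¬◇(p ∨ ¬r), 1   [◇-rule on 2: fresh world 1, 0R1]
4. ◇((q ∨ ¬r) → ¬◇(p ∨ ¬r)), 1   [□-rule on 1 via 0R1]
5. ¬◇(p ∨ ¬r), 1   [→-rule on 3 (branches; this branch)]
6. ¬(p ∨ ¬r), 1   [¬◇-rule on 5 via 1R1]
7. ¬p, 1   [¬∨-rule on 6]
8. r, 1   [¬∨-rule on 6]
9. (q ∨ ¬r) → ¬◇(p ∨ ¬r), 2   [◇-rule on 4: fresh world 2, 1R2]
10. ¬(p ∨ ¬r), 2   [¬◇-rule on 5 via 1R2]
11. ¬p, 2   [¬∨-rule on 10]
12. r, 2   [¬∨-rule on 10]
13. ¬◇(p ∨ ¬r), 2   [→-rule on 9 (branches; this branch)]
Accessibility: 0R0, 0R1, 1R1, 1R2, 2R2

Satisfiable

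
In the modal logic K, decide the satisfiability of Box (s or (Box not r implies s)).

Satisfiable

1. Box (s or (Box not r implies s)), w0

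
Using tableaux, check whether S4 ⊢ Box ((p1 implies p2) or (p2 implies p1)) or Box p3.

Tableau for the negation not (Box ((p1 implies p2) or (p2 implies p1)) or Box p3):
1. not (Box ((p1 implies p2) or (p2 implies p1)) or Box p3), w0
2. not Box ((p1 implies p2) or (p2 implies p1)), w0   [neg-or-rule on 1]
3. not Box p3, w0   [neg-or-rule on 1]
4. not ((p1 implies p2) or (p2 implies p1)), w1   [neg-Box-rule on 2: fresh world w1, w0Rw1]
5. not (p1 implies p2), w1   [neg-or-rule on 4]
6. not (p2 implies p1), w1   [neg-or-rule on 4]
7. p1, w1   [neg-implies-rule on 5]
8. not p2, w1   [neg-implies-rule on 5]
9. p2, w1   [neg-implies-rule on 6]
10. not p1, w1   [neg-implies-rule on 6]
Accessibility: w0Rw0, w0Rw1, w1Rw1
Branch closes: p2 and not p2 both at w1.
All branches of the negation close; one closing branch shown above.

Valid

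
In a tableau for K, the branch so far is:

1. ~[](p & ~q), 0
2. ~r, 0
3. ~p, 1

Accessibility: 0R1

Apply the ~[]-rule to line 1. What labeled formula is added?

a fresh world 2 with 0R2, and ~(p & ~q) at 2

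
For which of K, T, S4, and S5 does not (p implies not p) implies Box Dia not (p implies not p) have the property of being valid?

S5

S4-tableau for the negation not (not (p implies not p) implies Box Dia not (p implies not p)):
1. not (not (p implies not p) implies Box Dia not (p implies not p)), 0
2. not (p implies not p), 0
3. not Box Dia not (p implies not p), 0
4. p, 0
5. not Dia not (p implies not p), 1
6. p implies not p, 1
7. not p, 1
Accessibility: 0R0, 0R1, 1R1
Complete open branch: countermodel on an S4-frame, so not valid in S4, nor in K, T (the same frame is also a K-frame and a T-frame).
S5-tableau for the negation not (not (p implies not p) implies Box Dia not (p implies not p)):
1. not (not (p implies not p) implies Box Dia not (p implies not p)), 0
2. not (p implies not p), 0
3. not Box Dia not (p implies not p), 0
4. p, 0
5. not Dia not (p implies not p), 1
6. p implies not p, 0
7. p implies not p, 1
8. not p, 0
Accessibility: 0R0, 0R1, 1R0, 1R1
Branch closes: p and not p both at 0.
Every branch closes (one shown): valid in S5.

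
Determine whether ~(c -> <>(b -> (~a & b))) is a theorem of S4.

Invalid (countermodel exists)

Tableau for the negation c -> <>(b -> (~a & b)):
1. c -> <>(b -> (~a & b)), u
2. <>(b -> (~a & b)), u   [->-rule on 1 (branches; this branch)]
3. b -> (~a & b), v   [<>-rule on 2: fresh world v, uRv]
4. ~a & b, v   [->-rule on 3 (branches; this branch)]
5. ~a, v   [&-rule on 4]
6. b, v   [&-rule on 4]
Accessibility: uRu, uRv, vRv
The negation has an open branch (countermodel exists).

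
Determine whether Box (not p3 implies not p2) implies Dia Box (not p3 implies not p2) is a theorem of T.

Tableau for the negation not (Box (not p3 implies not p2) implies Dia Box (not p3 implies not p2)):
1. not (Box (not p3 implies not p2) implies Dia Box (not p3 implies not p2)), u
2. Box (not p3 implies not p2), u   [neg-implies-rule on 1]
3. not Dia Box (not p3 implies not p2), u   [neg-implies-rule on 1]
4. not p3 implies not p2, u   [Box-rule on 2 via uRu]
5. not Box (not p3 implies not p2), u   [neg-Dia-rule on 3 via uRu]
6. not p2, u   [implies-rule on 4 (branches; this branch)]
7. not (not p3 implies not p2), v   [neg-Box-rule on 5: fresh world v, uRv]
8. not p3, v   [neg-implies-rule on 7]
9. p2, v   [neg-implies-rule on 7]
10. not p3 implies not p2, v   [Box-rule on 2 via uRv]
11. not Box (not p3 implies not p2), v   [neg-Dia-rule on 3 via uRv]
12. not p2, v   [implies-rule on 10 (branches; this branch)]
Accessibility: uRu, uRv, vRv
Branch closes: p2 and not p2 both at v.
Every branch of the negation's tableau closes; the branch above is one of them.

Valid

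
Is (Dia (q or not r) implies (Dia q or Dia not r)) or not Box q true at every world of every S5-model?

Tableau for the negation not ((Dia (q or not r) implies (Dia q or Dia not r)) or not Box q):
1. not ((Dia (q or not r) implies (Dia q or Dia not r)) or not Box q), w0
2. not (Dia (q or not r) implies (Dia q or Dia not r)), w0   [neg-or-rule on 1]
3. Box q, w0   [neg-or-rule on 1]
4. Dia (q or not r), w0   [neg-implies-rule on 2]
5. not (Dia q or Dia not r), w0   [neg-implies-rule on 2]
6. not Dia q, w0   [neg-or-rule on 5]
7. not Dia not r, w0   [neg-or-rule on 5]
8. q, w0   [Box-rule on 3 via w0Rw0]
9. not q, w0   [neg-Dia-rule on 6 via w0Rw0]
Accessibility: w0Rw0
Branch closes: q and not q both at w0.
Every branch of the negation's tableau closes; the branch above is one of them.

Valid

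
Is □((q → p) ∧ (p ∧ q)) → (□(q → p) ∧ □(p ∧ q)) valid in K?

Tableau for the negation ¬(□((q → p) ∧ (p ∧ q)) → (□(q → p) ∧ □(p ∧ q))):
1. ¬(□((q → p) ∧ (p ∧ q)) → (□(q → p) ∧ □(p ∧ q))), u
2. □((q → p) ∧ (p ∧ q)), u
3. ¬(□(q → p) ∧ □(p ∧ q)), u
4. ¬□(p ∧ q), u
5. ¬(p ∧ q), v
6. (q → p) ∧ (p ∧ q), v
7. q → p, v
8. p ∧ q, v
9. p, v
10. q, v
11. ¬q, v
Accessibility: uRv
Branch closes: q and ¬q both at v.
All branches of the negation close; one closing branch shown above.

Valid in K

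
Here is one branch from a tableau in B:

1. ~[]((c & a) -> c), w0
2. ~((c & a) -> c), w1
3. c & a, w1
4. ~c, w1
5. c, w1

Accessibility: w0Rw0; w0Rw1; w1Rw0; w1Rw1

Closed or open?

Closed

Both c and ~c appear at w1.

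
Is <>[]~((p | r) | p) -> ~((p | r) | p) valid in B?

Tableau for the negation ~(<>[]~((p | r) | p) -> ~((p | r) | p)):
1. ~(<>[]~((p | r) | p) -> ~((p | r) | p)), w0
2. <>[]~((p | r) | p), w0
3. (p | r) | p, w0
4. p | r, w0
5. r, w0
6. []~((p | r) | p), w1
7. ~((p | r) | p), w0
8. ~(p | r), w0
9. ~p, w0
10. ~r, w0
Accessibility: w0Rw0, w0Rw1, w1Rw0, w1Rw1
Branch closes: r and ~r both at w0.
Every branch of the negation's tableau closes; the branch above is one of them.

Valid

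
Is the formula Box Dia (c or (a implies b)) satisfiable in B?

1. Box Dia (c or (a implies b)), u
2. Dia (c or (a implies b)), u
3. c or (a implies b), v
4. Dia (c or (a implies b)), v
5. a implies b, v
6. b, v
7. c or (a implies b), w
8. a implies b, w
9. b, w
Accessibility: uRu, uRv, vRu, vRv, vRw, wRv, wRw

Yes, satisfiable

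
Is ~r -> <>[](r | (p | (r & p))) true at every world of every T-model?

Tableau for the negation ~(~r -> <>[](r | (p | (r & p)))):
1. ~(~r -> <>[](r | (p | (r & p)))), w0
2. ~r, w0   [~->-rule on 1]
3. ~<>[](r | (p | (r & p))), w0   [~->-rule on 1]
4. ~[](r | (p | (r & p))), w0   [~<>-rule on 3 via w0Rw0]
5. ~(r | (p | (r & p))), w1   [~[]-rule on 4: fresh world w1, w0Rw1]
6. ~r, w1   [~|-rule on 5]
7. ~(p | (r & p)), w1   [~|-rule on 5]
8. ~p, w1   [~|-rule on 7]
9. ~(r & p), w1   [~|-rule on 7]
10. ~[](r | (p | (r & p))), w1   [~<>-rule on 3 via w0Rw1]
11. ~(r | (p | (r & p))), w2   [~[]-rule on 10: fresh world w2, w1Rw2]
12. ~r, w2   [~|-rule on 11]
13. ~(p | (r & p)), w2   [~|-rule on 11]
14. ~p, w2   [~|-rule on 13]
15. ~(r & p), w2   [~|-rule on 13]
Accessibility: w0Rw0, w0Rw1, w1Rw1, w1Rw2, w2Rw2
The negation has an open branch (countermodel exists).

Not valid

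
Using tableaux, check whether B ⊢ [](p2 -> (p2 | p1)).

Tableau for the negation ~[](p2 -> (p2 | p1)):
1. ~[](p2 -> (p2 | p1)), w0
2. ~(p2 -> (p2 | p1)), w1
3. p2, w1
4. ~(p2 | p1), w1
5. ~p2, w1
6. ~p1, w1
Accessibility: w0Rw0, w0Rw1, w1Rw0, w1Rw1
Branch closes: p2 and ~p2 both at w1.
Every branch of the negation's tableau closes; the branch above is one of them.

Valid in B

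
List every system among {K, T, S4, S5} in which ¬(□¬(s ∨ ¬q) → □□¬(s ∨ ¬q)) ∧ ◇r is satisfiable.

S4-tableau for the formula:
1. ¬(□¬(s ∨ ¬q) → □□¬(s ∨ ¬q)) ∧ ◇r, 0
2. ¬(□¬(s ∨ ¬q) → □□¬(s ∨ ¬q)), 0
3. ◇r, 0
4. □¬(s ∨ ¬q), 0
5. ¬□□¬(s ∨ ¬q), 0
6. ¬(s ∨ ¬q), 0
7. ¬s, 0
8. q, 0
9. r, 1
10. ¬(s ∨ ¬q), 1
11. ¬s, 1
12. q, 1
13. ¬□¬(s ∨ ¬q), 2
14. ¬(s ∨ ¬q), 2
15. ¬s, 2
16. q, 2
17. s ∨ ¬q, 3
18. ¬(s ∨ ¬q), 3
19. ¬s, 3
20. q, 3
21. ¬q, 3
Accessibility: 0R0, 0R1, 0R2, 0R3, 1R1, 2R2, 2R3, 3R3
Branch closes: q and ¬q both at 3.
Every branch closes (one shown): unsatisfiable in S4, hence also in S5 (every S5-frame is an S4-frame).
T-tableau for the formula:
1. ¬(□¬(s ∨ ¬q) → □□¬(s ∨ ¬q)) ∧ ◇r, 0
2. ¬(□¬(s ∨ ¬q) → □□¬(s ∨ ¬q)), 0
3. ◇r, 0
4. □¬(s ∨ ¬q), 0
5. ¬□□¬(s ∨ ¬q), 0
6. ¬(s ∨ ¬q), 0
7. ¬s, 0
8. q, 0
9. r, 1
10. ¬(s ∨ ¬q), 1
11. ¬s, 1
12. q, 1
13. ¬□¬(s ∨ ¬q), 2
14. ¬(s ∨ ¬q), 2
15. ¬s, 2
16. q, 2
17. s ∨ ¬q, 3
18. ¬q, 3
Accessibility: 0R0, 0R1, 0R2, 1R1, 2R2, 2R3, 3R3
Complete open branch: satisfiable in T, hence also in K (this T-model is also a K-model).

K, T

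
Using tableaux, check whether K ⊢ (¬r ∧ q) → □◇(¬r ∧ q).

Tableau for the negation ¬((¬r ∧ q) → □◇(¬r ∧ q)):
1. ¬((¬r ∧ q) → □◇(¬r ∧ q)), w0
2. ¬r ∧ q, w0
3. ¬□◇(¬r ∧ q), w0
4. ¬r, w0
5. q, w0
6. ¬◇(¬r ∧ q), w1
Accessibility: w0Rw1
The negation has an open branch (countermodel exists).

No, not valid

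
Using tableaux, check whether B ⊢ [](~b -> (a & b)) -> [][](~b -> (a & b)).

Not valid

Tableau for the negation ~([](~b -> (a & b)) -> [][](~b -> (a & b))):
1. ~([](~b -> (a & b)) -> [][](~b -> (a & b))), w0
2. [](~b -> (a & b)), w0   [~->-rule on 1]
3. ~[][](~b -> (a & b)), w0   [~->-rule on 1]
4. ~b -> (a & b), w0   [[]-rule on 2 via w0Rw0]
5. a & b, w0   [->-rule on 4 (branches; this branch)]
6. a, w0   [&-rule on 5]
7. b, w0   [&-rule on 5]
8. ~[](~b -> (a & b)), w1   [~[]-rule on 3: fresh world w1, w0Rw1]
9. ~b -> (a & b), w1   [[]-rule on 2 via w0Rw1]
10. a & b, w1   [->-rule on 9 (branches; this branch)]
11. a, w1   [&-rule on 10]
12. b, w1   [&-rule on 10]
13. ~(~b -> (a & b)), w2   [~[]-rule on 8: fresh world w2, w1Rw2]
14. ~b, w2   [~->-rule on 13]
15. ~(a & b), w2   [~->-rule on 13]
Accessibility: w0Rw0, w0Rw1, w1Rw0, w1Rw1, w1Rw2, w2Rw1, w2Rw2
The negation has an open branch (countermodel exists).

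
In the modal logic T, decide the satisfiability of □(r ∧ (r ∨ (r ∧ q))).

1. □(r ∧ (r ∨ (r ∧ q))), w0
2. r ∧ (r ∨ (r ∧ q)), w0   [□-rule on 1 via w0Rw0]
3. r, w0   [∧-rule on 2]
4. r ∨ (r ∧ q), w0   [∧-rule on 2]
5. r ∧ q, w0   [∨-rule on 4 (branches; this branch)]
6. q, w0   [∧-rule on 5]
Accessibility: w0Rw0

Satisfiable (open branch found)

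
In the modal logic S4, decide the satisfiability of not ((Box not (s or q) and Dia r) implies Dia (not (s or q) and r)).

1. not ((Box not (s or q) and Dia r) implies Dia (not (s or q) and r)), 0
2. Box not (s or q) and Dia r, 0
3. not Dia (not (s or q) and r), 0
4. Box not (s or q), 0
5. Dia r, 0
6. not (not (s or q) and r), 0
7. not (s or q), 0
8. not s, 0
9. not q, 0
10. not r, 0
11. r, 1
12. not (not (s or q) and r), 1
13. not (s or q), 1
14. not s, 1
15. not q, 1
16. s or q, 1
17. q, 1
Accessibility: 0R0, 0R1, 1R1
Branch closes: q and not q both at 1.
All branches of the tableau close; one closing branch shown above.

Unsatisfiable (every branch closes)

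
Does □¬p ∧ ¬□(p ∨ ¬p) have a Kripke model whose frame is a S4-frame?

Unsatisfiable (every branch closes)

1. □¬p ∧ ¬□(p ∨ ¬p), u
2. □¬p, u
3. ¬□(p ∨ ¬p), u
4. ¬p, u
5. ¬(p ∨ ¬p), v
6. ¬p, v
7. p, v
Accessibility: uRu, uRv, vRv
Branch closes: p and ¬p both at v.
Every branch closes; the branch above is one of them.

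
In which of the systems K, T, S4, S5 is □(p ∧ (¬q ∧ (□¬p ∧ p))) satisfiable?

K

T-tableau for the formula:
1. □(p ∧ (¬q ∧ (□¬p ∧ p))), 0
2. p ∧ (¬q ∧ (□¬p ∧ p)), 0   [□-rule on 1 via 0R0]
3. p, 0   [∧-rule on 2]
4. ¬q ∧ (□¬p ∧ p), 0   [∧-rule on 2]
5. ¬q, 0   [∧-rule on 4]
6. □¬p ∧ p, 0   [∧-rule on 4]
7. □¬p, 0   [∧-rule on 6]
8. ¬p, 0   [□-rule on 7 via 0R0]
Accessibility: 0R0
Branch closes: p and ¬p both at 0.
Every branch closes (one shown): unsatisfiable in T, hence also in S4, S5 (every S4/S5-frame is a T-frame).
K-tableau for the formula:
1. □(p ∧ (¬q ∧ (□¬p ∧ p))), 0
Complete open branch: satisfiable in K.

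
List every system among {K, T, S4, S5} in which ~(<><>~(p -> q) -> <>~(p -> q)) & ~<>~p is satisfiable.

K, T

T-tableau for the formula:
1. ~(<><>~(p -> q) -> <>~(p -> q)) & ~<>~p, w0
2. ~(<><>~(p -> q) -> <>~(p -> q)), w0
3. ~<>~p, w0
4. <><>~(p -> q), w0
5. ~<>~(p -> q), w0
6. p, w0
7. p -> q, w0
8. q, w0
9. <>~(p -> q), w1
10. p, w1
11. p -> q, w1
12. q, w1
13. ~(p -> q), w2
14. p, w2
15. ~q, w2
Accessibility: w0Rw0, w0Rw1, w1Rw1, w1Rw2, w2Rw2
Complete open branch: satisfiable in T, hence also in K (this T-model is also a K-model).
S4-tableau for the formula:
1. ~(<><>~(p -> q) -> <>~(p -> q)) & ~<>~p, w0
2. ~(<><>~(p -> q) -> <>~(p -> q)), w0
3. ~<>~p, w0
4. <><>~(p -> q), w0
5. ~<>~(p -> q), w0
6. p, w0
7. p -> q, w0
8. q, w0
9. <>~(p -> q), w1
10. p, w1
11. p -> q, w1
12. q, w1
13. ~(p -> q), w2
14. p, w2
15. ~q, w2
16. p -> q, w2
17. q, w2
Accessibility: w0Rw0, w0Rw1, w0Rw2, w1Rw1, w1Rw2, w2Rw2
Branch closes: q and ~q both at w2.
Every branch closes (one shown): unsatisfiable in S4, hence also in S5 (every S5-frame is an S4-frame).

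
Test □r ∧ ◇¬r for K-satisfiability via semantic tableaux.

1. □r ∧ ◇¬r, 0
2. □r, 0
3. ◇¬r, 0
4. ¬r, 1
5. r, 1
Accessibility: 0R1
Branch closes: r and ¬r both at 1.
Every branch closes; the branch above is one of them.

No, unsatisfiable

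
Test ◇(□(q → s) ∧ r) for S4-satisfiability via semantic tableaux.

1. ◇(□(q → s) ∧ r), w0
2. □(q → s) ∧ r, w1
3. □(q → s), w1
4. r, w1
5. q → s, w1
6. s, w1
Accessibility: w0Rw0, w0Rw1, w1Rw1

Satisfiable (open branch found)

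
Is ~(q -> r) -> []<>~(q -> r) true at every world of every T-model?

Tableau for the negation ~(~(q -> r) -> []<>~(q -> r)):
1. ~(~(q -> r) -> []<>~(q -> r)), 0
2. ~(q -> r), 0
3. ~[]<>~(q -> r), 0
4. q, 0
5. ~r, 0
6. ~<>~(q -> r), 1
7. q -> r, 1
8. r, 1
Accessibility: 0R0, 0R1, 1R1
The negation has an open branch (countermodel exists).

Not valid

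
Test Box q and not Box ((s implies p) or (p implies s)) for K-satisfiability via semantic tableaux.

1. Box q and not Box ((s implies p) or (p implies s)), 0
2. Box q, 0   [and-rule on 1]
3. not Box ((s implies p) or (p implies s)), 0   [and-rule on 1]
4. not ((s implies p) or (p implies s)), 1   [neg-Box-rule on 3: fresh world 1, 0R1]
5. not (s implies p), 1   [neg-or-rule on 4]
6. not (p implies s), 1   [neg-or-rule on 4]
7. s, 1   [neg-implies-rule on 5]
8. not p, 1   [neg-implies-rule on 5]
9. p, 1   [neg-implies-rule on 6]
10. not s, 1   [neg-implies-rule on 6]
Accessibility: 0R1
Branch closes: p and not p both at 1.
(One branch shown.) All branches close.

Unsatisfiable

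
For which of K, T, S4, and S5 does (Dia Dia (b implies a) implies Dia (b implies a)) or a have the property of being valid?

S4-tableau for the negation not ((Dia Dia (b implies a) implies Dia (b implies a)) or a):
1. not ((Dia Dia (b implies a) implies Dia (b implies a)) or a), w0
2. not (Dia Dia (b implies a) implies Dia (b implies a)), w0
3. not a, w0
4. Dia Dia (b implies a), w0
5. not Dia (b implies a), w0
6. not (b implies a), w0
7. b, w0
8. Dia (b implies a), w1
9. not (b implies a), w1
10. b, w1
11. not a, w1
12. b implies a, w2
13. not (b implies a), w2
14. b, w2
15. not a, w2
16. a, w2
Accessibility: w0Rw0, w0Rw1, w0Rw2, w1Rw1, w1Rw2, w2Rw2
Branch closes: a and not a both at w2.
Every branch closes (one shown): valid in S4, hence also in S5 (every theorem of S4 is a theorem of S5).
T-tableau for the negation not ((Dia Dia (b implies a) implies Dia (b implies a)) or a):
1. not ((Dia Dia (b implies a) implies Dia (b implies a)) or a), w0
2. not (Dia Dia (b implies a) implies Dia (b implies a)), w0
3. not a, w0
4. Dia Dia (b implies a), w0
5. not Dia (b implies a), w0
6. not (b implies a), w0
7. b, w0
8. Dia (b implies a), w1
9. not (b implies a), w1
10. b, w1
11. not a, w1
12. b implies a, w2
13. a, w2
Accessibility: w0Rw0, w0Rw1, w1Rw1, w1Rw2, w2Rw2
Complete open branch: countermodel on a T-frame, so not valid in T, nor in K (the same frame is also a K-frame).

S4, S5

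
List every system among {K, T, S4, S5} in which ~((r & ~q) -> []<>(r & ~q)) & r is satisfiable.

S5-tableau for the formula:
1. ~((r & ~q) -> []<>(r & ~q)) & r, w0
2. ~((r & ~q) -> []<>(r & ~q)), w0
3. r, w0
4. r & ~q, w0
5. ~[]<>(r & ~q), w0
6. ~q, w0
7. ~<>(r & ~q), w1
8. ~(r & ~q), w0
9. ~(r & ~q), w1
10. q, w0
Accessibility: w0Rw0, w0Rw1, w1Rw0, w1Rw1
Branch closes: q and ~q both at w0.
Every branch closes (one shown): unsatisfiable in S5.
S4-tableau for the formula:
1. ~((r & ~q) -> []<>(r & ~q)) & r, w0
2. ~((r & ~q) -> []<>(r & ~q)), w0
3. r, w0
4. r & ~q, w0
5. ~[]<>(r & ~q), w0
6. ~q, w0
7. ~<>(r & ~q), w1
8. ~(r & ~q), w1
9. q, w1
Accessibility: w0Rw0, w0Rw1, w1Rw1
Complete open branch: satisfiable in S4, hence also in K, T (this S4-model is also a K-model and a T-model).

K, T, S4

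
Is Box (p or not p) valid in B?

Valid in B

Tableau for the negation not Box (p or not p):
1. not Box (p or not p), u
2. not (p or not p), v   [neg-Box-rule on 1: fresh world v, uRv]
3. not p, v   [neg-or-rule on 2]
4. p, v   [neg-or-rule on 2]
Accessibility: uRu, uRv, vRu, vRv
Branch closes: p and not p both at v.
Every branch of the negation's tableau closes; the branch above is one of them.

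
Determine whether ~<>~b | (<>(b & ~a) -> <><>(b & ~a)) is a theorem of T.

Valid in T

Tableau for the negation ~(~<>~b | (<>(b & ~a) -> <><>(b & ~a))):
1. ~(~<>~b | (<>(b & ~a) -> <><>(b & ~a))), u
2. <>~b, u
3. ~(<>(b & ~a) -> <><>(b & ~a)), u
4. <>(b & ~a), u
5. ~<><>(b & ~a), u
6. ~<>(b & ~a), u
7. ~(b & ~a), u
8. a, u
9. ~b, v
10. ~<>(b & ~a), v
11. ~(b & ~a), v
12. a, v
13. b & ~a, w
14. b, w
15. ~a, w
16. ~<>(b & ~a), w
17. ~(b & ~a), w
18. a, w
Accessibility: uRu, uRv, uRw, vRv, wRw
Branch closes: a and ~a both at w.
All branches of the negation close; one closing branch shown above.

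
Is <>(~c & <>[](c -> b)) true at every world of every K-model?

Invalid (countermodel exists)

Tableau for the negation ~<>(~c & <>[](c -> b)):
1. ~<>(~c & <>[](c -> b)), u
The negation has an open branch (countermodel exists).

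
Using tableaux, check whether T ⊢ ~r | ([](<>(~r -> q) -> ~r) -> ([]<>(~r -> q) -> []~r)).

Tableau for the negation ~(~r | ([](<>(~r -> q) -> ~r) -> ([]<>(~r -> q) -> []~r))):
1. ~(~r | ([](<>(~r -> q) -> ~r) -> ([]<>(~r -> q) -> []~r))), w0
2. r, w0
3. ~([](<>(~r -> q) -> ~r) -> ([]<>(~r -> q) -> []~r)), w0
4. [](<>(~r -> q) -> ~r), w0
5. ~([]<>(~r -> q) -> []~r), w0
6. []<>(~r -> q), w0
7. ~[]~r, w0
8. <>(~r -> q) -> ~r, w0
9. <>(~r -> q), w0
10. ~<>(~r -> q), w0
11. ~(~r -> q), w0
12. ~r, w0
13. ~q, w0
Accessibility: w0Rw0
Branch closes: r and ~r both at w0.
Every branch of the negation's tableau closes; the branch above is one of them.

Valid in T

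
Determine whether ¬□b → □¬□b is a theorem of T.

Not valid

Tableau for the negation ¬(¬□b → □¬□b):
1. ¬(¬□b → □¬□b), 0
2. ¬□b, 0
3. ¬□¬□b, 0
4. ¬b, 1
5. □b, 2
6. b, 2
Accessibility: 0R0, 0R1, 0R2, 1R1, 2R2
The negation has an open branch (countermodel exists).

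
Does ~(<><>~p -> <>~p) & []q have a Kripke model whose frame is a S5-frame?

No, unsatisfiable

1. ~(<><>~p -> <>~p) & []q, 0
2. ~(<><>~p -> <>~p), 0   [&-rule on 1]
3. []q, 0   [&-rule on 1]
4. <><>~p, 0   [~->-rule on 2]
5. ~<>~p, 0   [~->-rule on 2]
6. q, 0   [[]-rule on 3 via 0R0]
7. p, 0   [~<>-rule on 5 via 0R0]
8. <>~p, 1   [<>-rule on 4: fresh world 1, 0R1]
9. q, 1   [[]-rule on 3 via 0R1]
10. p, 1   [~<>-rule on 5 via 0R1]
11. ~p, 2   [<>-rule on 8: fresh world 2, 1R2]
12. q, 2   [[]-rule on 3 via 0R2]
13. p, 2   [~<>-rule on 5 via 0R2]
Accessibility: 0R0, 0R1, 0R2, 1R0, 1R1, 1R2, 2R0, 2R1, 2R2
Branch closes: p and ~p both at 2.
Every branch closes; the branch above is one of them.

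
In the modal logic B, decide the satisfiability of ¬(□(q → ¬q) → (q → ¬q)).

Unsatisfiable (every branch closes)

1. ¬(□(q → ¬q) → (q → ¬q)), 0
2. □(q → ¬q), 0
3. ¬(q → ¬q), 0
4. q, 0
5. q → ¬q, 0
6. ¬q, 0
Accessibility: 0R0
Branch closes: q and ¬q both at 0.
Every branch closes; the branch above is one of them.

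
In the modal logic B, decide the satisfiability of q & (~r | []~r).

1. q & (~r | []~r), 0
2. q, 0   [&-rule on 1]
3. ~r | []~r, 0   [&-rule on 1]
4. []~r, 0   [|-rule on 3 (branches; this branch)]
5. ~r, 0   [[]-rule on 4 via 0R0]
Accessibility: 0R0

Yes, satisfiable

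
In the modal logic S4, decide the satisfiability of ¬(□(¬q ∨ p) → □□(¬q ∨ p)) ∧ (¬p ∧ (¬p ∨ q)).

No, unsatisfiable

1. ¬(□(¬q ∨ p) → □□(¬q ∨ p)) ∧ (¬p ∧ (¬p ∨ q)), 0
2. ¬(□(¬q ∨ p) → □□(¬q ∨ p)), 0
3. ¬p ∧ (¬p ∨ q), 0
4. □(¬q ∨ p), 0
5. ¬□□(¬q ∨ p), 0
6. ¬p, 0
7. ¬p ∨ q, 0
8. ¬q ∨ p, 0
9. ¬q, 0
10. ¬□(¬q ∨ p), 1
11. ¬q ∨ p, 1
12. p, 1
13. ¬(¬q ∨ p), 2
14. q, 2
15. ¬p, 2
16. ¬q ∨ p, 2
17. p, 2
Accessibility: 0R0, 0R1, 0R2, 1R1, 1R2, 2R2
Branch closes: p and ¬p both at 2.
Every branch closes; the branch above is one of them.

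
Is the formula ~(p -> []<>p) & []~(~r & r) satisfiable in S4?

Satisfiable

1. ~(p -> []<>p) & []~(~r & r), u
2. ~(p -> []<>p), u   [&-rule on 1]
3. []~(~r & r), u   [&-rule on 1]
4. p, u   [~->-rule on 2]
5. ~[]<>p, u   [~->-rule on 2]
6. ~(~r & r), u   [[]-rule on 3 via uRu]
7. ~r, u   [~&-rule on 6 (branches; this branch)]
8. ~<>p, v   [~[]-rule on 5: fresh world v, uRv]
9. ~(~r & r), v   [[]-rule on 3 via uRv]
10. ~p, v   [~<>-rule on 8 via vRv]
11. ~r, v   [~&-rule on 9 (branches; this branch)]
Accessibility: uRu, uRv, vRv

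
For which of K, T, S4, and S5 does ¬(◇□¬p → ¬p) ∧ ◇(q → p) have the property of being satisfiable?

K, T, S4

S5-tableau for the formula:
1. ¬(◇□¬p → ¬p) ∧ ◇(q → p), 0
2. ¬(◇□¬p → ¬p), 0
3. ◇(q → p), 0
4. ◇□¬p, 0
5. p, 0
6. q → p, 1
7. p, 1
8. □¬p, 2
9. ¬p, 0
Accessibility: 0R0, 0R1, 0R2, 1R0, 1R1, 1R2, 2R0, 2R1, 2R2
Branch closes: p and ¬p both at 0.
Every branch closes (one shown): unsatisfiable in S5.
S4-tableau for the formula:
1. ¬(◇□¬p → ¬p) ∧ ◇(q → p), 0
2. ¬(◇□¬p → ¬p), 0
3. ◇(q → p), 0
4. ◇□¬p, 0
5. p, 0
6. q → p, 1
7. p, 1
8. □¬p, 2
9. ¬p, 2
Accessibility: 0R0, 0R1, 0R2, 1R1, 2R2
Complete open branch: satisfiable in S4, hence also in K, T (this S4-model is also a K-model and a T-model).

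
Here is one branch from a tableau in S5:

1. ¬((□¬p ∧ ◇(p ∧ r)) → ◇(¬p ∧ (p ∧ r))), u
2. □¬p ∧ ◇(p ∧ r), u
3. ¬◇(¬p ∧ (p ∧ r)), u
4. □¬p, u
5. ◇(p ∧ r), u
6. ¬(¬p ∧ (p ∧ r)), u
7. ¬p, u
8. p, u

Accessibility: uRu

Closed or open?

Both p and ¬p appear at u.

Yes, closed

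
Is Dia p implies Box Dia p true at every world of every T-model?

Not valid

Tableau for the negation not (Dia p implies Box Dia p):
1. not (Dia p implies Box Dia p), u
2. Dia p, u
3. not Box Dia p, u
4. p, v
5. not Dia p, w
6. not p, w
Accessibility: uRu, uRv, uRw, vRv, wRw
The negation has an open branch (countermodel exists).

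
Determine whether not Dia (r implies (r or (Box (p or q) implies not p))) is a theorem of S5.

Tableau for the negation Dia (r implies (r or (Box (p or q) implies not p))):
1. Dia (r implies (r or (Box (p or q) implies not p))), u
2. r implies (r or (Box (p or q) implies not p)), v
3. r or (Box (p or q) implies not p), v
4. Box (p or q) implies not p, v
5. not p, v
Accessibility: uRu, uRv, vRu, vRv
The negation has an open branch (countermodel exists).

No, not valid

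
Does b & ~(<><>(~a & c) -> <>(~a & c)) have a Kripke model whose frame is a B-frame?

1. b & ~(<><>(~a & c) -> <>(~a & c)), u
2. b, u
3. ~(<><>(~a & c) -> <>(~a & c)), u
4. <><>(~a & c), u
5. ~<>(~a & c), u
6. ~(~a & c), u
7. ~c, u
8. <>(~a & c), v
9. ~(~a & c), v
10. ~c, v
11. ~a & c, w
12. ~a, w
13. c, w
Accessibility: uRu, uRv, vRu, vRv, vRw, wRv, wRw

Satisfiable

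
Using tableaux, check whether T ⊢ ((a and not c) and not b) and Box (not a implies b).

Not valid

Tableau for the negation not (((a and not c) and not b) and Box (not a implies b)):
1. not (((a and not c) and not b) and Box (not a implies b)), u
2. not Box (not a implies b), u   [neg-and-rule on 1 (branches; this branch)]
3. not (not a implies b), v   [neg-Box-rule on 2: fresh world v, uRv]
4. not a, v   [neg-implies-rule on 3]
5. not b, v   [neg-implies-rule on 3]
Accessibility: uRu, uRv, vRv
The negation has an open branch (countermodel exists).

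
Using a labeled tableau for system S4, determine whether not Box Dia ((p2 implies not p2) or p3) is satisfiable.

Satisfiable

1. not Box Dia ((p2 implies not p2) or p3), w0
2. not Dia ((p2 implies not p2) or p3), w1
3. not ((p2 implies not p2) or p3), w1
4. not (p2 implies not p2), w1
5. not p3, w1
6. p2, w1
Accessibility: w0Rw0, w0Rw1, w1Rw1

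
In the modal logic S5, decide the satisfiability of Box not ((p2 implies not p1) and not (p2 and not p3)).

Satisfiable

1. Box not ((p2 implies not p1) and not (p2 and not p3)), w0
2. not ((p2 implies not p1) and not (p2 and not p3)), w0   [Box-rule on 1 via w0Rw0]
3. p2 and not p3, w0   [neg-and-rule on 2 (branches; this branch)]
4. p2, w0   [and-rule on 3]
5. not p3, w0   [and-rule on 3]
Accessibility: w0Rw0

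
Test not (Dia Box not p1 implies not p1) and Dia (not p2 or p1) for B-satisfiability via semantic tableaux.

1. not (Dia Box not p1 implies not p1) and Dia (not p2 or p1), w0
2. not (Dia Box not p1 implies not p1), w0
3. Dia (not p2 or p1), w0
4. Dia Box not p1, w0
5. p1, w0
6. not p2 or p1, w1
7. p1, w1
8. Box not p1, w2
9. not p1, w0
Accessibility: w0Rw0, w0Rw1, w0Rw2, w1Rw0, w1Rw1, w2Rw0, w2Rw2
Branch closes: p1 and not p1 both at w0.
Every branch closes; the branch above is one of them.

Unsatisfiable (every branch closes)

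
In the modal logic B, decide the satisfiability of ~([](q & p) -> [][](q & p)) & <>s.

1. ~([](q & p) -> [][](q & p)) & <>s, w0
2. ~([](q & p) -> [][](q & p)), w0   [&-rule on 1]
3. <>s, w0   [&-rule on 1]
4. [](q & p), w0   [~->-rule on 2]
5. ~[][](q & p), w0   [~->-rule on 2]
6. q & p, w0   [[]-rule on 4 via w0Rw0]
7. q, w0   [&-rule on 6]
8. p, w0   [&-rule on 6]
9. s, w1   [<>-rule on 3: fresh world w1, w0Rw1]
10. q & p, w1   [[]-rule on 4 via w0Rw1]
11. q, w1   [&-rule on 10]
12. p, w1   [&-rule on 10]
13. ~[](q & p), w2   [~[]-rule on 5: fresh world w2, w0Rw2]
14. q & p, w2   [[]-rule on 4 via w0Rw2]
15. q, w2   [&-rule on 14]
16. p, w2   [&-rule on 14]
17. ~(q & p), w3   [~[]-rule on 13: fresh world w3, w2Rw3]
18. ~p, w3   [~&-rule on 17 (branches; this branch)]
Accessibility: w0Rw0, w0Rw1, w0Rw2, w1Rw0, w1Rw1, w2Rw0, w2Rw2, w2Rw3, w3Rw2, w3Rw3

Satisfiable (open branch found)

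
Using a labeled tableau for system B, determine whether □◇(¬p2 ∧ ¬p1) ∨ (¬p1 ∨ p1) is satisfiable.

Yes, satisfiable

1. □◇(¬p2 ∧ ¬p1) ∨ (¬p1 ∨ p1), w0
2. ¬p1 ∨ p1, w0   [∨-rule on 1 (branches; this branch)]
3. p1, w0   [∨-rule on 2 (branches; this branch)]
Accessibility: w0Rw0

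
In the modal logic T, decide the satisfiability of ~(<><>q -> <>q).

Satisfiable

1. ~(<><>q -> <>q), w0
2. <><>q, w0
3. ~<>q, w0
4. ~q, w0
5. <>q, w1
6. ~q, w1
7. q, w2
Accessibility: w0Rw0, w0Rw1, w1Rw1, w1Rw2, w2Rw2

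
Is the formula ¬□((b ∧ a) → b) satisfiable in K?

Unsatisfiable (every branch closes)

1. ¬□((b ∧ a) → b), 0
2. ¬((b ∧ a) → b), 1
3. b ∧ a, 1
4. ¬b, 1
5. b, 1
6. a, 1
Accessibility: 0R1
Branch closes: b and ¬b both at 1.
Every branch closes; the branch above is one of them.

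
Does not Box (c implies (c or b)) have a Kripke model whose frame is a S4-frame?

1. not Box (c implies (c or b)), w0
2. not (c implies (c or b)), w1
3. c, w1
4. not (c or b), w1
5. not c, w1
6. not b, w1
Accessibility: w0Rw0, w0Rw1, w1Rw1
Branch closes: c and not c both at w1.
Every branch closes; the branch above is one of them.

No, unsatisfiable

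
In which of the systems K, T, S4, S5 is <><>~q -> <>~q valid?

S4, S5

T-tableau for the negation ~(<><>~q -> <>~q):
1. ~(<><>~q -> <>~q), u
2. <><>~q, u
3. ~<>~q, u
4. q, u
5. <>~q, v
6. q, v
7. ~q, w
Accessibility: uRu, uRv, vRv, vRw, wRw
Complete open branch: countermodel on a T-frame, so not valid in T, nor in K (the same frame is also a K-frame).
S4-tableau for the negation ~(<><>~q -> <>~q):
1. ~(<><>~q -> <>~q), u
2. <><>~q, u
3. ~<>~q, u
4. q, u
5. <>~q, v
6. q, v
7. ~q, w
8. q, w
Accessibility: uRu, uRv, uRw, vRv, vRw, wRw
Branch closes: q and ~q both at w.
Every branch closes (one shown): valid in S4, hence also in S5 (every theorem of S4 is a theorem of S5).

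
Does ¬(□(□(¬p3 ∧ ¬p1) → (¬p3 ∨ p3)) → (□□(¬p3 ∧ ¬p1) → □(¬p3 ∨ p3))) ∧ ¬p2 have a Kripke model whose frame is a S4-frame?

1. ¬(□(□(¬p3 ∧ ¬p1) → (¬p3 ∨ p3)) → (□□(¬p3 ∧ ¬p1) → □(¬p3 ∨ p3))) ∧ ¬p2, 0
2. ¬(□(□(¬p3 ∧ ¬p1) → (¬p3 ∨ p3)) → (□□(¬p3 ∧ ¬p1) → □(¬p3 ∨ p3))), 0   [∧-rule on 1]
3. ¬p2, 0   [∧-rule on 1]
4. □(□(¬p3 ∧ ¬p1) → (¬p3 ∨ p3)), 0   [¬→-rule on 2]
5. ¬(□□(¬p3 ∧ ¬p1) → □(¬p3 ∨ p3)), 0   [¬→-rule on 2]
6. □□(¬p3 ∧ ¬p1), 0   [¬→-rule on 5]
7. ¬□(¬p3 ∨ p3), 0   [¬→-rule on 5]
8. □(¬p3 ∧ ¬p1) → (¬p3 ∨ p3), 0   [□-rule on 4 via 0R0]
9. □(¬p3 ∧ ¬p1), 0   [□-rule on 6 via 0R0]
10. ¬p3 ∧ ¬p1, 0   [□-rule on 9 via 0R0]
11. ¬p3, 0   [∧-rule on 10]
12. ¬p1, 0   [∧-rule on 10]
13. ¬p3 ∨ p3, 0   [→-rule on 8 (branches; this branch)]
14. ¬(¬p3 ∨ p3), 1   [¬□-rule on 7: fresh world 1, 0R1]
15. p3, 1   [¬∨-rule on 14]
16. ¬p3, 1   [¬∨-rule on 14]
Accessibility: 0R0, 0R1, 1R1
Branch closes: p3 and ¬p3 both at 1.
(One branch shown.) All branches close.

No, unsatisfiable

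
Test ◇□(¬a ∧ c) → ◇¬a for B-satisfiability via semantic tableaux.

1. ◇□(¬a ∧ c) → ◇¬a, 0
2. ◇¬a, 0
3. ¬a, 1
Accessibility: 0R0, 0R1, 1R0, 1R1

Satisfiable (open branch found)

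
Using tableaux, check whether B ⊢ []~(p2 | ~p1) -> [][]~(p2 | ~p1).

Not valid

Tableau for the negation ~([]~(p2 | ~p1) -> [][]~(p2 | ~p1)):
1. ~([]~(p2 | ~p1) -> [][]~(p2 | ~p1)), 0
2. []~(p2 | ~p1), 0
3. ~[][]~(p2 | ~p1), 0
4. ~(p2 | ~p1), 0
5. ~p2, 0
6. p1, 0
7. ~[]~(p2 | ~p1), 1
8. ~(p2 | ~p1), 1
9. ~p2, 1
10. p1, 1
11. p2 | ~p1, 2
12. ~p1, 2
Accessibility: 0R0, 0R1, 1R0, 1R1, 1R2, 2R1, 2R2
The negation has an open branch (countermodel exists).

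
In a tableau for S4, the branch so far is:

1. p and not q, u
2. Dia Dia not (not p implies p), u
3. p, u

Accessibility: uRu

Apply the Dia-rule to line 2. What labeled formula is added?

a fresh world v with uRv, and Dia not (not p implies p) at v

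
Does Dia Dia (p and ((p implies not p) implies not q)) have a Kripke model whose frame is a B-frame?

Satisfiable

1. Dia Dia (p and ((p implies not p) implies not q)), w0
2. Dia (p and ((p implies not p) implies not q)), w1   [Dia-rule on 1: fresh world w1, w0Rw1]
3. p and ((p implies not p) implies not q), w2   [Dia-rule on 2: fresh world w2, w1Rw2]
4. p, w2   [and-rule on 3]
5. (p implies not p) implies not q, w2   [and-rule on 3]
6. not q, w2   [implies-rule on 5 (branches; this branch)]
Accessibility: w0Rw0, w0Rw1, w1Rw0, w1Rw1, w1Rw2, w2Rw1, w2Rw2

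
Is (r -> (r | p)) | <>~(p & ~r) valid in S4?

Valid

Tableau for the negation ~((r -> (r | p)) | <>~(p & ~r)):
1. ~((r -> (r | p)) | <>~(p & ~r)), u
2. ~(r -> (r | p)), u   [~|-rule on 1]
3. ~<>~(p & ~r), u   [~|-rule on 1]
4. r, u   [~->-rule on 2]
5. ~(r | p), u   [~->-rule on 2]
6. ~r, u   [~|-rule on 5]
7. ~p, u   [~|-rule on 5]
Accessibility: uRu
Branch closes: r and ~r both at u.
All branches of the negation close; one closing branch shown above.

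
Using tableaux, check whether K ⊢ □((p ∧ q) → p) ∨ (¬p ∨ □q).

Yes, valid

Tableau for the negation ¬(□((p ∧ q) → p) ∨ (¬p ∨ □q)):
1. ¬(□((p ∧ q) → p) ∨ (¬p ∨ □q)), u
2. ¬□((p ∧ q) → p), u
3. ¬(¬p ∨ □q), u
4. p, u
5. ¬□q, u
6. ¬((p ∧ q) → p), v
7. p ∧ q, v
8. ¬p, v
9. p, v
10. q, v
Accessibility: uRv
Branch closes: p and ¬p both at v.
Every branch of the negation's tableau closes; the branch above is one of them.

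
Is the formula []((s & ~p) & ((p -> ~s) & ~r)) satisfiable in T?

1. []((s & ~p) & ((p -> ~s) & ~r)), 0
2. (s & ~p) & ((p -> ~s) & ~r), 0
3. s & ~p, 0
4. (p -> ~s) & ~r, 0
5. s, 0
6. ~p, 0
7. p -> ~s, 0
8. ~r, 0
Accessibility: 0R0

Satisfiable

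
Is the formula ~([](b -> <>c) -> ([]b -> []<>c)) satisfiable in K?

Unsatisfiable

1. ~([](b -> <>c) -> ([]b -> []<>c)), 0
2. [](b -> <>c), 0
3. ~([]b -> []<>c), 0
4. []b, 0
5. ~[]<>c, 0
6. ~<>c, 1
7. b -> <>c, 1
8. b, 1
9. <>c, 1
10. c, 2
11. ~c, 2
Accessibility: 0R1, 1R2
Branch closes: c and ~c both at 2.
(One branch shown.) All branches close.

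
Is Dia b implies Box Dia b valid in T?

No, not valid

Tableau for the negation not (Dia b implies Box Dia b):
1. not (Dia b implies Box Dia b), w0
2. Dia b, w0
3. not Box Dia b, w0
4. b, w1
5. not Dia b, w2
6. not b, w2
Accessibility: w0Rw0, w0Rw1, w0Rw2, w1Rw1, w2Rw2
The negation has an open branch (countermodel exists).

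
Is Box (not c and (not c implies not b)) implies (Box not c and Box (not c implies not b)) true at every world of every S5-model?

Tableau for the negation not (Box (not c and (not c implies not b)) implies (Box not c and Box (not c implies not b))):
1. not (Box (not c and (not c implies not b)) implies (Box not c and Box (not c implies not b))), 0
2. Box (not c and (not c implies not b)), 0
3. not (Box not c and Box (not c implies not b)), 0
4. not c and (not c implies not b), 0
5. not c, 0
6. not c implies not b, 0
7. not Box (not c implies not b), 0
8. not b, 0
9. not (not c implies not b), 1
10. not c, 1
11. b, 1
12. not c and (not c implies not b), 1
13. not c implies not b, 1
14. not b, 1
Accessibility: 0R0, 0R1, 1R0, 1R1
Branch closes: b and not b both at 1.
Every branch of the negation's tableau closes; the branch above is one of them.

Yes, valid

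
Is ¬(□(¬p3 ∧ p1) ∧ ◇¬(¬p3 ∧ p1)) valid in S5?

Valid

Tableau for the negation □(¬p3 ∧ p1) ∧ ◇¬(¬p3 ∧ p1):
1. □(¬p3 ∧ p1) ∧ ◇¬(¬p3 ∧ p1), u
2. □(¬p3 ∧ p1), u   [∧-rule on 1]
3. ◇¬(¬p3 ∧ p1), u   [∧-rule on 1]
4. ¬p3 ∧ p1, u   [□-rule on 2 via uRu]
5. ¬p3, u   [∧-rule on 4]
6. p1, u   [∧-rule on 4]
7. ¬(¬p3 ∧ p1), v   [◇-rule on 3: fresh world v, uRv]
8. ¬p3 ∧ p1, v   [□-rule on 2 via uRv]
9. ¬p3, v   [∧-rule on 8]
10. p1, v   [∧-rule on 8]
11. ¬p1, v   [¬∧-rule on 7 (branches; this branch)]
Accessibility: uRu, uRv, vRu, vRv
Branch closes: p1 and ¬p1 both at v.
All branches of the negation close; one closing branch shown above.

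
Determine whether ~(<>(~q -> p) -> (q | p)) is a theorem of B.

Tableau for the negation <>(~q -> p) -> (q | p):
1. <>(~q -> p) -> (q | p), u
2. q | p, u   [->-rule on 1 (branches; this branch)]
3. p, u   [|-rule on 2 (branches; this branch)]
Accessibility: uRu
The negation has an open branch (countermodel exists).

No, not valid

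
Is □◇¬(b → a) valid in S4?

Not valid

Tableau for the negation ¬□◇¬(b → a):
1. ¬□◇¬(b → a), 0
2. ¬◇¬(b → a), 1   [¬□-rule on 1: fresh world 1, 0R1]
3. b → a, 1   [¬◇-rule on 2 via 1R1]
4. a, 1   [→-rule on 3 (branches; this branch)]
Accessibility: 0R0, 0R1, 1R1
The negation has an open branch (countermodel exists).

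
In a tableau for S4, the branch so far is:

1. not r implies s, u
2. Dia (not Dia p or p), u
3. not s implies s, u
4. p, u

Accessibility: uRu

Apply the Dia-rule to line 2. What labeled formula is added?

a fresh world v with uRv, and not Dia p or p at v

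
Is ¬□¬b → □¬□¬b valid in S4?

Tableau for the negation ¬(¬□¬b → □¬□¬b):
1. ¬(¬□¬b → □¬□¬b), w0
2. ¬□¬b, w0   [¬→-rule on 1]
3. ¬□¬□¬b, w0   [¬→-rule on 1]
4. b, w1   [¬□-rule on 2: fresh world w1, w0Rw1]
5. □¬b, w2   [¬□-rule on 3: fresh world w2, w0Rw2]
6. ¬b, w2   [□-rule on 5 via w2Rw2]
Accessibility: w0Rw0, w0Rw1, w0Rw2, w1Rw1, w2Rw2
The negation has an open branch (countermodel exists).

Invalid (countermodel exists)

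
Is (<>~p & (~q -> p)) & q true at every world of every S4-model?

Tableau for the negation ~((<>~p & (~q -> p)) & q):
1. ~((<>~p & (~q -> p)) & q), u
2. ~q, u   [~&-rule on 1 (branches; this branch)]
Accessibility: uRu
The negation has an open branch (countermodel exists).

No, not valid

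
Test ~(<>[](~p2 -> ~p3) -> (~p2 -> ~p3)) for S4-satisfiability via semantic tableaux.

Satisfiable (open branch found)

1. ~(<>[](~p2 -> ~p3) -> (~p2 -> ~p3)), w0
2. <>[](~p2 -> ~p3), w0   [~->-rule on 1]
3. ~(~p2 -> ~p3), w0   [~->-rule on 1]
4. ~p2, w0   [~->-rule on 3]
5. p3, w0   [~->-rule on 3]
6. [](~p2 -> ~p3), w1   [<>-rule on 2: fresh world w1, w0Rw1]
7. ~p2 -> ~p3, w1   [[]-rule on 6 via w1Rw1]
8. ~p3, w1   [->-rule on 7 (branches; this branch)]
Accessibility: w0Rw0, w0Rw1, w1Rw1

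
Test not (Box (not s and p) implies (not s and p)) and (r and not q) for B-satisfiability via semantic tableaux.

1. not (Box (not s and p) implies (not s and p)) and (r and not q), u
2. not (Box (not s and p) implies (not s and p)), u
3. r and not q, u
4. Box (not s and p), u
5. not (not s and p), u
6. r, u
7. not q, u
8. not s and p, u
9. not s, u
10. p, u
11. not p, u
Accessibility: uRu
Branch closes: p and not p both at u.
All branches of the tableau close; one closing branch shown above.

Unsatisfiable (every branch closes)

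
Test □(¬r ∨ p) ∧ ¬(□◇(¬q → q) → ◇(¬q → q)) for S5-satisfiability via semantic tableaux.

1. □(¬r ∨ p) ∧ ¬(□◇(¬q → q) → ◇(¬q → q)), u
2. □(¬r ∨ p), u   [∧-rule on 1]
3. ¬(□◇(¬q → q) → ◇(¬q → q)), u   [∧-rule on 1]
4. □◇(¬q → q), u   [¬→-rule on 3]
5. ¬◇(¬q → q), u   [¬→-rule on 3]
6. ¬r ∨ p, u   [□-rule on 2 via uRu]
7. ◇(¬q → q), u   [□-rule on 4 via uRu]
8. ¬(¬q → q), u   [¬◇-rule on 5 via uRu]
9. ¬q, u   [¬→-rule on 8]
10. p, u   [∨-rule on 6 (branches; this branch)]
11. ¬q → q, v   [◇-rule on 7: fresh world v, uRv]
12. ¬r ∨ p, v   [□-rule on 2 via uRv]
13. ◇(¬q → q), v   [□-rule on 4 via uRv]
14. ¬(¬q → q), v   [¬◇-rule on 5 via uRv]
15. ¬q, v   [¬→-rule on 14]
16. q, v   [→-rule on 11 (branches; this branch)]
Accessibility: uRu, uRv, vRu, vRv
Branch closes: q and ¬q both at v.
(One branch shown.) All branches close.

Unsatisfiable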